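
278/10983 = 278/10983 = 0.03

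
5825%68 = 45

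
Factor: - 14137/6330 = - 67/30 = - 2^( - 1)*3^ ( - 1 )*5^( - 1)*  67^1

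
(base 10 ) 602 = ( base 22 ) 158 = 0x25a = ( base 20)1a2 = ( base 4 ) 21122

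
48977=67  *731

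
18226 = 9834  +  8392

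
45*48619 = 2187855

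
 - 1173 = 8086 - 9259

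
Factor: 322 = 2^1*7^1*23^1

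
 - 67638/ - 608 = 111+75/304  =  111.25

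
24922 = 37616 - 12694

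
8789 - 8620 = 169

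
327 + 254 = 581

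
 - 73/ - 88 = 73/88 = 0.83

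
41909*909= 38095281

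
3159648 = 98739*32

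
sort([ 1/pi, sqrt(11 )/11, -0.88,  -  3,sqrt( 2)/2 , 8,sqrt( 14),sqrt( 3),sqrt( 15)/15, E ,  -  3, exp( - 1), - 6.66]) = [  -  6.66, - 3,  -  3, - 0.88,sqrt(15)/15,sqrt(11)/11,1/pi, exp( - 1), sqrt( 2)/2, sqrt(3 ),E,sqrt (14 ),8]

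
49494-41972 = 7522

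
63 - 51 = 12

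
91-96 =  - 5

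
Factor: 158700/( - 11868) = -5^2 * 23^1*43^(-1) = -575/43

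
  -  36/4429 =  - 36/4429= -0.01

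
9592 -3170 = 6422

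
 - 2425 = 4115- 6540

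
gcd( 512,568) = 8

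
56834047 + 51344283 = 108178330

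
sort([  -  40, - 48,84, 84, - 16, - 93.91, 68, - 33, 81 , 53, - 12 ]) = [ - 93.91,-48,- 40, - 33,  -  16,  -  12 , 53 , 68,81,  84,84]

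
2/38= 1/19=0.05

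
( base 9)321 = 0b100000110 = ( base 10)262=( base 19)DF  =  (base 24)am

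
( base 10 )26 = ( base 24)12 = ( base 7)35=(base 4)122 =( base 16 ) 1A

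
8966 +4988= 13954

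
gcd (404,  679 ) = 1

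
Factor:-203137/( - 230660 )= 2^(  -  2)*5^ (-1)*11^1 * 19^( - 1 )*59^1*313^1*607^( - 1 ) 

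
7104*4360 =30973440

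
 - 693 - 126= -819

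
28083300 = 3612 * 7775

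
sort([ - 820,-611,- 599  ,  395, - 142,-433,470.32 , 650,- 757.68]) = [ - 820,-757.68,-611, - 599, - 433,- 142, 395, 470.32, 650]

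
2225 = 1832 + 393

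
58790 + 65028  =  123818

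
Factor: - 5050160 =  - 2^4*5^1*63127^1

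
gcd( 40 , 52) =4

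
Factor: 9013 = 9013^1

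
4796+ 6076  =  10872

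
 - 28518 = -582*49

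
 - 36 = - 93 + 57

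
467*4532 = 2116444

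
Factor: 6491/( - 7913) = -41^(  -  1)*193^(-1)*6491^1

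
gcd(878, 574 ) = 2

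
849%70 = 9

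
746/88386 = 373/44193 =0.01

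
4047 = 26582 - 22535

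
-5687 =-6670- - 983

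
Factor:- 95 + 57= - 2^1 * 19^1=-38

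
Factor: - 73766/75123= -2^1*3^( - 2)*7^1*11^1*17^(- 1)*479^1*491^( - 1 ) 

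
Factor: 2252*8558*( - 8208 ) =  - 2^7*3^3 * 11^1* 19^1*389^1*563^1 = -  158189632128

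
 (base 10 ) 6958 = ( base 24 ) C1M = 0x1b2e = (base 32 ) 6pe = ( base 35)5NS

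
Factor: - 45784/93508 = -118/241=- 2^1*59^1*241^(- 1) 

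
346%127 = 92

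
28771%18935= 9836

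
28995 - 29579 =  - 584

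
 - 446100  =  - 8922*50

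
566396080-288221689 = 278174391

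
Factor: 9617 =59^1*163^1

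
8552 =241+8311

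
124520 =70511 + 54009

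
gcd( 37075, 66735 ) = 7415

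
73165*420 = 30729300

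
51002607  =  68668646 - 17666039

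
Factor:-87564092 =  - 2^2*7^1*11^1*107^1*2657^1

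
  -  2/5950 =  - 1/2975= -0.00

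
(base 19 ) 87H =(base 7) 11600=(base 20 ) 7bi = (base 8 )5736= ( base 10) 3038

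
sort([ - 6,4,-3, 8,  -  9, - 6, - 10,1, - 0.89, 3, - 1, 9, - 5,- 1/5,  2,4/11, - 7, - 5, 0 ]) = [ -10, - 9,  -  7,  -  6, - 6,-5, - 5,-3 ,  -  1, - 0.89, - 1/5, 0,4/11, 1 , 2, 3, 4, 8,9 ]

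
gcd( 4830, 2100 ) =210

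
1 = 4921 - 4920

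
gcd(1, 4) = 1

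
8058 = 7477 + 581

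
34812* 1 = 34812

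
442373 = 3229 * 137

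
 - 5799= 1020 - 6819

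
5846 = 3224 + 2622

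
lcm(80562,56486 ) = 4914282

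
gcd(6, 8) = 2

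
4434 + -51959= -47525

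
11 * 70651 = 777161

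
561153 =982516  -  421363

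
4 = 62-58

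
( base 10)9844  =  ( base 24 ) h24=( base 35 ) 819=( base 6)113324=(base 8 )23164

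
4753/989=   4753/989 = 4.81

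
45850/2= 22925 = 22925.00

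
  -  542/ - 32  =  16+15/16  =  16.94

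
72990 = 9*8110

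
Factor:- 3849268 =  - 2^2*263^1*3659^1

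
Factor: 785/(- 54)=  -2^( - 1 )*3^( - 3)*5^1*157^1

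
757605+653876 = 1411481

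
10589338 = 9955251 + 634087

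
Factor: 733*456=334248 = 2^3*3^1*19^1*733^1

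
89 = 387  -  298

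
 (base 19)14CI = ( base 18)186h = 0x2165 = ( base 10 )8549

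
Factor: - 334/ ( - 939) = 2^1 * 3^( - 1)*167^1*313^ ( - 1) 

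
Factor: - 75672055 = -5^1*15134411^1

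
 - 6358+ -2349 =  - 8707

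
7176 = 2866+4310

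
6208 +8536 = 14744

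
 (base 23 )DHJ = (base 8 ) 16167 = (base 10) 7287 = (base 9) 10886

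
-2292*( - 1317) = 3018564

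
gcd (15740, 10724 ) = 4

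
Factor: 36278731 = 17^1 * 191^1*11173^1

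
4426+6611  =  11037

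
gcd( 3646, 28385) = 1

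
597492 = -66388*(-9) 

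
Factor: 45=3^2*5^1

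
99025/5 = 19805 =19805.00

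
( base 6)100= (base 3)1100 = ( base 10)36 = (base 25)1b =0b100100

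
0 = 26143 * 0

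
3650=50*73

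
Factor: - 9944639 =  - 1373^1*7243^1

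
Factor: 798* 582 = 464436 = 2^2*3^2*7^1*19^1*97^1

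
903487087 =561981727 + 341505360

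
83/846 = 83/846 = 0.10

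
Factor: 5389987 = 113^1*47699^1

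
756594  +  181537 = 938131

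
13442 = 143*94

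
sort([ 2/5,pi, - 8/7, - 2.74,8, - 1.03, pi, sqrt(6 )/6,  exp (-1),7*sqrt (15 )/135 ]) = [  -  2.74,  -  8/7,  -  1.03,7*sqrt ( 15 )/135,exp ( - 1 ) , 2/5,sqrt(6)/6, pi, pi , 8 ]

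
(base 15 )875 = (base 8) 3566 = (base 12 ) 1132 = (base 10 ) 1910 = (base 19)55a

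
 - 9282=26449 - 35731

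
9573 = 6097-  - 3476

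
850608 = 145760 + 704848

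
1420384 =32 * 44387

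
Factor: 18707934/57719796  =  2^( - 1 )*7^1*19^( - 1)*253157^(-1)*445427^1 = 3117989/9619966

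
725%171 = 41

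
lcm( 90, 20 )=180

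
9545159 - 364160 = 9180999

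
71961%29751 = 12459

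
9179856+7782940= 16962796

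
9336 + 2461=11797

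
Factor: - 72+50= -22= -2^1*11^1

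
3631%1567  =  497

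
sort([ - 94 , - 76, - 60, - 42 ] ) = [ - 94, - 76, - 60, - 42 ]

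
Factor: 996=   2^2 *3^1*83^1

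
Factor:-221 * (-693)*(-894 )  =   - 2^1*3^3*7^1 * 11^1*13^1*17^1*149^1 = - 136918782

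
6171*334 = 2061114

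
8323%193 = 24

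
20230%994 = 350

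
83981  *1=83981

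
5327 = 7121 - 1794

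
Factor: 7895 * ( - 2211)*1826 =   -  31874372970 = - 2^1  *  3^1*5^1*11^2*67^1*83^1*1579^1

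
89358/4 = 44679/2 = 22339.50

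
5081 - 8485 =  - 3404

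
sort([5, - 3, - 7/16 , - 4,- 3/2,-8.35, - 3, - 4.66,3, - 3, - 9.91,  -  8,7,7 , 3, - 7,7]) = [  -  9.91,  -  8.35,  -  8, - 7,-4.66, -4, - 3, - 3 , - 3, - 3/2, - 7/16,3,3,5,7, 7, 7]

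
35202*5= 176010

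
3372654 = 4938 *683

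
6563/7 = 937 + 4/7 = 937.57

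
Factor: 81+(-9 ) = 72 = 2^3*3^2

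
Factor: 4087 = 61^1*67^1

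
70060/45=14012/9=1556.89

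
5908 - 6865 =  - 957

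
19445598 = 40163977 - 20718379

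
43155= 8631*5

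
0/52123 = 0 = 0.00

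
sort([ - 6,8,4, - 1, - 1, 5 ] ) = [ - 6, - 1,  -  1,4,5,8 ]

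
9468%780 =108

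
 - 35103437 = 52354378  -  87457815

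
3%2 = 1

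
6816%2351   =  2114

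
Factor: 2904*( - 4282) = -2^4 * 3^1*11^2*2141^1 =- 12434928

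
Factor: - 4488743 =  - 7^2*101^1 *907^1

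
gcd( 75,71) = 1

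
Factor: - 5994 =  - 2^1*3^4*37^1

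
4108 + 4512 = 8620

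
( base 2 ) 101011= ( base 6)111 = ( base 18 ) 27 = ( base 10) 43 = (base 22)1L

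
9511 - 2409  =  7102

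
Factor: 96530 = 2^1*5^1*7^2*197^1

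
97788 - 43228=54560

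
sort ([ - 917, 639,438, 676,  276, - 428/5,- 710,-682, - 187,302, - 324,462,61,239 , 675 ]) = [ - 917,-710, - 682, - 324,  -  187, -428/5, 61, 239, 276,302,438,  462, 639,675,676]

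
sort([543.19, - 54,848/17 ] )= [ - 54 , 848/17, 543.19 ]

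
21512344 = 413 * 52088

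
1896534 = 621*3054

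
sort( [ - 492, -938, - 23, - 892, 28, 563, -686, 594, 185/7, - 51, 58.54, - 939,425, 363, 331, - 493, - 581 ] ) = [ - 939,- 938, - 892, - 686 ,-581, - 493, - 492, - 51,-23 , 185/7,28, 58.54, 331,363,425, 563, 594]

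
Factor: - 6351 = - 3^1*29^1*73^1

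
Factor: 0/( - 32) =0^1 =0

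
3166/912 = 3+ 215/456 = 3.47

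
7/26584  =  7/26584=0.00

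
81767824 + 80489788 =162257612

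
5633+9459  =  15092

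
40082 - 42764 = -2682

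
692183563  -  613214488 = 78969075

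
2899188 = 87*33324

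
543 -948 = - 405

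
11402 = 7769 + 3633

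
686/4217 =686/4217=0.16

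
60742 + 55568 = 116310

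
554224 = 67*8272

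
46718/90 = 519 + 4/45 = 519.09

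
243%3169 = 243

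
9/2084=9/2084 =0.00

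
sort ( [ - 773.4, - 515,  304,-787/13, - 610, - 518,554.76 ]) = [ - 773.4, - 610, - 518, - 515,-787/13,304,554.76] 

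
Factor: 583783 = 583783^1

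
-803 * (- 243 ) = 195129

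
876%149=131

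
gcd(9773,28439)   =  1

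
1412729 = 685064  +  727665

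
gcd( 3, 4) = 1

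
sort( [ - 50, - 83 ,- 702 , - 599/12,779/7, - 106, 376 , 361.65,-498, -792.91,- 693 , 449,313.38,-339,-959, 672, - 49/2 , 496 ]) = [ - 959, - 792.91,-702, - 693,-498,-339,-106,-83,-50,-599/12, - 49/2, 779/7,  313.38,361.65,376, 449, 496, 672 ] 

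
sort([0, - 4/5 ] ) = [ -4/5  ,  0 ] 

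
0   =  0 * 66601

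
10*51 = 510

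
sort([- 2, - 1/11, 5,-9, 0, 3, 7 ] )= [  -  9, - 2, - 1/11,  0,3,5, 7]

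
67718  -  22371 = 45347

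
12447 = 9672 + 2775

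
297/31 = 297/31=9.58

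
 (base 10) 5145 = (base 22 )ADJ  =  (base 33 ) 4NU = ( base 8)12031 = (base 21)be0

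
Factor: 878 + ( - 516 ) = 2^1*181^1  =  362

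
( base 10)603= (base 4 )21123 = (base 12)423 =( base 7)1521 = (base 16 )25b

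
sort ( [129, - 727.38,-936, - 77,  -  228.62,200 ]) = [-936, - 727.38,  -  228.62, - 77,129,200]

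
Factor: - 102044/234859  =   - 2^2*19^( - 1)*47^ ( - 1)* 97^1  =  - 388/893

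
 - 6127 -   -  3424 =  - 2703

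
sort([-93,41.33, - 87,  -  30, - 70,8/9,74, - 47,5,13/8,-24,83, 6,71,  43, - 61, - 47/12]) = [ - 93, - 87,  -  70,-61, - 47, - 30, - 24, - 47/12, 8/9,13/8, 5, 6 , 41.33,43,71 , 74,83]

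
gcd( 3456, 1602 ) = 18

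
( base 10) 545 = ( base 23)10g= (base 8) 1041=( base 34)G1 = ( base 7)1406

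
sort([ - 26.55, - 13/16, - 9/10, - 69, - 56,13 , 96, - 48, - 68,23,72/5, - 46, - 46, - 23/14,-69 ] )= [ - 69 , - 69, - 68, - 56, - 48, - 46, - 46, - 26.55, - 23/14, -9/10, - 13/16,13,  72/5,23,96] 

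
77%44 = 33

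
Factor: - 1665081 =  - 3^2*11^3*139^1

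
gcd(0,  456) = 456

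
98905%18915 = 4330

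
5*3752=18760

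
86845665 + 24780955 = 111626620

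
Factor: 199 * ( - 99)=  -  19701 = -3^2 * 11^1*199^1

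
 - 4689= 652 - 5341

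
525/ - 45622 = -525/45622 = - 0.01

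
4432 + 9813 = 14245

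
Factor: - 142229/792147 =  - 3^( - 1)*41^1*71^( - 1)*3469^1*3719^ (-1)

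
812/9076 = 203/2269  =  0.09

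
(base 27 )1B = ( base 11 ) 35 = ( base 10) 38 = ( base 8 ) 46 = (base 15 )28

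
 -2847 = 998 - 3845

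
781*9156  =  7150836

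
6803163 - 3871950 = 2931213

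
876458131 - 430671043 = 445787088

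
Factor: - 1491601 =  - 1491601^1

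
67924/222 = 33962/111= 305.96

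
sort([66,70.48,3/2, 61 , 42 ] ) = [3/2, 42,61, 66, 70.48]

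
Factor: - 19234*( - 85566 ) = 1645776444 = 2^2*3^1*13^1 * 59^1*163^1 *1097^1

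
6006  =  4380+1626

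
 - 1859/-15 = 123+ 14/15 = 123.93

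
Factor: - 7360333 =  - 2707^1*2719^1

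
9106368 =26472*344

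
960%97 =87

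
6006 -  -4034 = 10040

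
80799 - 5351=75448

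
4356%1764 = 828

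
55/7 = 7  +  6/7 = 7.86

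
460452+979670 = 1440122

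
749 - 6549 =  - 5800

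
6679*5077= 33909283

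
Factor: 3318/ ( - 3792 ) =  - 2^( - 3)*7^1=- 7/8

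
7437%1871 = 1824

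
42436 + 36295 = 78731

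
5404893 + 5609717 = 11014610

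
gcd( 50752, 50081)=61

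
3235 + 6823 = 10058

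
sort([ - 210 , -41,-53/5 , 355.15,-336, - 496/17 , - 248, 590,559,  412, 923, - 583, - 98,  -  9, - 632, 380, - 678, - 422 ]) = [ - 678,- 632, - 583,-422, - 336, - 248, - 210, - 98, - 41, - 496/17, - 53/5,- 9, 355.15, 380, 412, 559, 590, 923] 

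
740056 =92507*8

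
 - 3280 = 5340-8620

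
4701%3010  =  1691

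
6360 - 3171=3189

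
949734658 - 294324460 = 655410198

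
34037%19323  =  14714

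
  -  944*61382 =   -  57944608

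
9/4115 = 9/4115 =0.00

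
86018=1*86018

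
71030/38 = 35515/19 = 1869.21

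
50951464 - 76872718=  - 25921254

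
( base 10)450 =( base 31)eg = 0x1C2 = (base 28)g2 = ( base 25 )i0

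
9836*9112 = 89625632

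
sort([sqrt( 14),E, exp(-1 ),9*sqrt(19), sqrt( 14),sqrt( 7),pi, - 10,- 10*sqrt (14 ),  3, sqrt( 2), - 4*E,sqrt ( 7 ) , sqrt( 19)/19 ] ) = [ - 10*sqrt( 14), - 4*E,  -  10,sqrt( 19)/19, exp (-1) , sqrt( 2 ),sqrt(7 ),sqrt( 7),E,3,pi, sqrt(14 ),sqrt( 14), 9*sqrt( 19 )] 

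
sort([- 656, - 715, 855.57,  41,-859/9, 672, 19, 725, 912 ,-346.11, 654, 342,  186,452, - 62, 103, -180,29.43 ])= [ -715,- 656,  -  346.11, - 180,  -  859/9,  -  62, 19,29.43, 41, 103, 186,  342, 452, 654,  672, 725,855.57,912]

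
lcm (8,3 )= 24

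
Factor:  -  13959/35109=-33/83 = - 3^1*11^1*83^(-1) 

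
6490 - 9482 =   -  2992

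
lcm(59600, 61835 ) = 4946800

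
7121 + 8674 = 15795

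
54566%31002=23564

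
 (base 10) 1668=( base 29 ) 1SF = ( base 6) 11420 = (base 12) B70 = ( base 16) 684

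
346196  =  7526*46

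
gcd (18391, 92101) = 1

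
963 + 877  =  1840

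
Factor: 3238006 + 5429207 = 3^1*37^1*113^1*691^1 = 8667213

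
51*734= 37434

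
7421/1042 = 7421/1042 =7.12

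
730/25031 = 730/25031 = 0.03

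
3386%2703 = 683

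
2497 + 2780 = 5277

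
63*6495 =409185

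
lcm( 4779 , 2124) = 19116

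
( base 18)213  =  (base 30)M9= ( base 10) 669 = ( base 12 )479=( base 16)29d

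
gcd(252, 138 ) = 6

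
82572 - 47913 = 34659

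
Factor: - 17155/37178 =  - 2^( - 1 )*5^1*29^( - 1) * 47^1 * 73^1*641^( - 1 ) 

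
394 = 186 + 208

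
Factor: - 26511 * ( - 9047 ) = 239845017= 3^1 * 83^1 * 109^1*8837^1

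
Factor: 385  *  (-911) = -5^1 * 7^1*11^1*911^1 =- 350735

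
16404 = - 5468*( - 3 ) 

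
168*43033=7229544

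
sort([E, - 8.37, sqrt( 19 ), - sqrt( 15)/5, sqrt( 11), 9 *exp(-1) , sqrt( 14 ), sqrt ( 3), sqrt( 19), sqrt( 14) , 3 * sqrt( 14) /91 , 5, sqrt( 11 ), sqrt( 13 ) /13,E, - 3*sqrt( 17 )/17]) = [ - 8.37, - sqrt( 15 )/5 , - 3*sqrt(17)/17,3 * sqrt(14)/91,sqrt(13)/13,sqrt(3),  E, E, 9*exp( - 1),sqrt( 11 ), sqrt(11),sqrt(14),  sqrt( 14 ),sqrt(19), sqrt (19 ), 5]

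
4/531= 4/531 = 0.01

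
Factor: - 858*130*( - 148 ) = 16507920 = 2^4*3^1*5^1*11^1 * 13^2 * 37^1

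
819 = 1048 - 229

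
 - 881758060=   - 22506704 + -859251356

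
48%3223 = 48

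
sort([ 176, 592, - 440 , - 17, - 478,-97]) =[ - 478, - 440, - 97,-17, 176,592]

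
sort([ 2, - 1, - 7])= [ - 7, - 1, 2 ] 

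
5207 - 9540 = - 4333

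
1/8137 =1/8137   =  0.00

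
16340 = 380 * 43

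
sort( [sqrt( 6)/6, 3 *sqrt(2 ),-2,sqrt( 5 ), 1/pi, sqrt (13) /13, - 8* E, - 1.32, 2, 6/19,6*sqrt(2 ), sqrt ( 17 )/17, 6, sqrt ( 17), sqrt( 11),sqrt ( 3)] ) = [ - 8*E, - 2 ,  -  1.32 , sqrt( 17 )/17, sqrt( 13 )/13 , 6/19, 1/pi,sqrt( 6)/6, sqrt( 3), 2, sqrt( 5) , sqrt( 11), sqrt( 17), 3*sqrt( 2 ), 6, 6 * sqrt(2)]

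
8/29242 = 4/14621 = 0.00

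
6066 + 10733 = 16799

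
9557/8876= 9557/8876 = 1.08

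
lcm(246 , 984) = 984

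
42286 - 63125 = - 20839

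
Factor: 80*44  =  3520 =2^6*5^1*11^1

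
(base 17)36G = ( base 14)505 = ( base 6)4321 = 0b1111011001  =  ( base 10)985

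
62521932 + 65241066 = 127762998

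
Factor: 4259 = 4259^1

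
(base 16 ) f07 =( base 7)14134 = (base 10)3847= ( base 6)25451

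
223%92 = 39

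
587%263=61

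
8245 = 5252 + 2993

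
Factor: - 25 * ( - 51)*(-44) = - 2^2*3^1 * 5^2*11^1*17^1 = -56100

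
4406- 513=3893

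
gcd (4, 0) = 4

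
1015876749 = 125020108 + 890856641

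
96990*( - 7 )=-678930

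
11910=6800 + 5110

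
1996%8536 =1996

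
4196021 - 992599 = 3203422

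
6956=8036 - 1080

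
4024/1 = 4024 = 4024.00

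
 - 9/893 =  - 1 + 884/893 = - 0.01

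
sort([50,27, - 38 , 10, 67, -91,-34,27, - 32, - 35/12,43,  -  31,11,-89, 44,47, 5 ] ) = [ - 91, - 89, - 38, - 34, - 32, - 31, - 35/12,5,10, 11, 27,27, 43,44,47 , 50,67 ] 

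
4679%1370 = 569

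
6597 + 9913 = 16510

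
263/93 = 2 + 77/93 = 2.83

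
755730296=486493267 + 269237029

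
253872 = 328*774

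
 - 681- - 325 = - 356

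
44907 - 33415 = 11492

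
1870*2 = 3740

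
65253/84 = 776 + 23/28 = 776.82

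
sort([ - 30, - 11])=[- 30 , - 11]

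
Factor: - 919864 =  - 2^3 *11^1*10453^1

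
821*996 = 817716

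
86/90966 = 43/45483 = 0.00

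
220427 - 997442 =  - 777015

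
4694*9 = 42246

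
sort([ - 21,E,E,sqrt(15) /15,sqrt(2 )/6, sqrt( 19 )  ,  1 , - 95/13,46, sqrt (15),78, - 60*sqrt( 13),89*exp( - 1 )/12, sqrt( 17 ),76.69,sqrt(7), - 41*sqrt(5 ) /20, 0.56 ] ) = [ - 60*sqrt( 13), - 21, - 95/13, - 41 *sqrt( 5) /20, sqrt(2)/6 , sqrt(15)/15 , 0.56,1,  sqrt(7), E,E , 89*exp ( - 1) /12,sqrt(15 ),sqrt(17 ),sqrt(19 ),46,  76.69,78]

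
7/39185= 7/39185 = 0.00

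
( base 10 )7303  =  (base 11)553A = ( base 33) 6na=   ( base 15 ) 226D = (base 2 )1110010000111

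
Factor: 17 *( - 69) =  -1173 = - 3^1 * 17^1*23^1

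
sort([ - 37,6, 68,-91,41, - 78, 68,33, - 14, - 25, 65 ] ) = [ - 91, - 78, - 37, - 25, - 14, 6, 33, 41, 65, 68, 68]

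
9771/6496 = 9771/6496 = 1.50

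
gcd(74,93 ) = 1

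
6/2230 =3/1115=0.00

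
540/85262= 270/42631  =  0.01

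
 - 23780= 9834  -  33614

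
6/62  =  3/31 = 0.10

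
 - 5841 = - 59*99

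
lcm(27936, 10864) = 195552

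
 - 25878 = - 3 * 8626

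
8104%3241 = 1622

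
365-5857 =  - 5492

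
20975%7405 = 6165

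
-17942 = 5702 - 23644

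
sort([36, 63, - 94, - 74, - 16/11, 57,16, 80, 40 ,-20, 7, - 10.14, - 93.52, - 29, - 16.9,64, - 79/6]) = [ - 94, - 93.52, - 74, - 29, - 20, - 16.9, - 79/6, - 10.14,  -  16/11,7, 16, 36,  40, 57,63,64, 80]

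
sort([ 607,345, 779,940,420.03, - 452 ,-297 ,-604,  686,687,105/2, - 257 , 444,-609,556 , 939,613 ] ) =[ - 609, - 604, - 452 , - 297, - 257,105/2,345,420.03, 444, 556,607,613,686, 687,779,939,940 ] 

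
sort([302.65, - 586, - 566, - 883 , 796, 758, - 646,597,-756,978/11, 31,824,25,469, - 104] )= [ - 883,-756, - 646, - 586,  -  566, - 104,25,  31,978/11,302.65,469,597,758,796, 824 ]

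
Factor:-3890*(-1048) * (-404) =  - 2^6 * 5^1*101^1*131^1*389^1= -1646994880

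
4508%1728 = 1052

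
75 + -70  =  5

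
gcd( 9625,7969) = 1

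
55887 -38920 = 16967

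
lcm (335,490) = 32830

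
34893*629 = 21947697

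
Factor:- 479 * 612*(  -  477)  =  2^2*3^4*17^1*53^1*479^1 = 139831596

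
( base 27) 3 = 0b11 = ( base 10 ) 3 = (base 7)3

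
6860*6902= 47347720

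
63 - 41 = 22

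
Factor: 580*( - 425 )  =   - 2^2 *5^3*17^1*29^1 = - 246500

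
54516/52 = 1048 + 5/13 = 1048.38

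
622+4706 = 5328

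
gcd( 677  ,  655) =1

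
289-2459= -2170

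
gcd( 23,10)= 1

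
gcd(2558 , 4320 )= 2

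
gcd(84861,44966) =1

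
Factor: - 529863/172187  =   - 717/233 = -3^1*233^( - 1)*239^1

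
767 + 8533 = 9300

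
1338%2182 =1338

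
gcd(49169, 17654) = 1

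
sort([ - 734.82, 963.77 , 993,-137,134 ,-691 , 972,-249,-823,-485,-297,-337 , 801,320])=[ - 823,-734.82,-691, -485,-337,-297, - 249, - 137, 134,320, 801,963.77,  972,993 ] 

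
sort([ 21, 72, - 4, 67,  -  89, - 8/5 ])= [ - 89,-4, - 8/5, 21, 67, 72 ]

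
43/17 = 2 + 9/17 = 2.53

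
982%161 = 16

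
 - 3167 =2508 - 5675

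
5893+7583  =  13476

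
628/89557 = 628/89557 = 0.01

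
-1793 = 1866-3659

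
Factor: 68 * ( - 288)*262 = -5131008=- 2^8*3^2*17^1*131^1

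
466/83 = 5 + 51/83 = 5.61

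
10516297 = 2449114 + 8067183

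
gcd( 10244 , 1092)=52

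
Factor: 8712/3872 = 2^( - 2) * 3^2 = 9/4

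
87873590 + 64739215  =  152612805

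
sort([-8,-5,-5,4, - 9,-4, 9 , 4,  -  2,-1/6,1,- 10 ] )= [ - 10, - 9,-8,-5, - 5,-4,-2,- 1/6,1,4,  4, 9]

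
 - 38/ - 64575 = 38/64575=0.00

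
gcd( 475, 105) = 5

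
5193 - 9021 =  -3828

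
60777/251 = 242+35/251 = 242.14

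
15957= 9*1773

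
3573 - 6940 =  - 3367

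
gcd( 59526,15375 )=3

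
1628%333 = 296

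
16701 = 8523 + 8178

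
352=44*8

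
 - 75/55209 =-25/18403=-0.00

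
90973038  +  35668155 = 126641193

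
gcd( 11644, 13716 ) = 4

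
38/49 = 38/49=0.78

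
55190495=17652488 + 37538007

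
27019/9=3002 + 1/9 = 3002.11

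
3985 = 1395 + 2590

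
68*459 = 31212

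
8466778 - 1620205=6846573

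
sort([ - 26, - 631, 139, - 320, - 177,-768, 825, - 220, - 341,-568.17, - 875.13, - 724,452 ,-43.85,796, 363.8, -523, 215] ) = [ - 875.13, - 768,-724, - 631, - 568.17,-523, - 341,- 320, - 220, - 177, - 43.85, - 26, 139, 215, 363.8, 452,  796 , 825]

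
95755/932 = 95755/932 = 102.74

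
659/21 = 31 + 8/21 =31.38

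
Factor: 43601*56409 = 3^1*59^1 * 739^1*18803^1 = 2459488809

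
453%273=180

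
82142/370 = 222 + 1/185 = 222.01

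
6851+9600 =16451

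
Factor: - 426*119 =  - 2^1*3^1*7^1*17^1*71^1 = - 50694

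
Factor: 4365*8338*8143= 296367497910 = 2^1*3^2*5^1*11^1*17^1*97^1  *379^1*479^1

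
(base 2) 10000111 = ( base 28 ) 4n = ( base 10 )135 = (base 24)5f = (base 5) 1020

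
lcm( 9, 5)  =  45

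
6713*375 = 2517375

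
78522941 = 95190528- 16667587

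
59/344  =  59/344 = 0.17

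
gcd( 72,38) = 2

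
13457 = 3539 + 9918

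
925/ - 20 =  - 185/4 = - 46.25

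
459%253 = 206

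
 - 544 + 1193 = 649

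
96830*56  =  5422480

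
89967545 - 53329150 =36638395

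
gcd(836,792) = 44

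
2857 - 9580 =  - 6723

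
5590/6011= 5590/6011 = 0.93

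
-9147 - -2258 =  - 6889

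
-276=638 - 914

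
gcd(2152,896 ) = 8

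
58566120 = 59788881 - 1222761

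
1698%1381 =317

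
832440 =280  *2973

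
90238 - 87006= 3232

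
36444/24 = 3037/2 = 1518.50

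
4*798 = 3192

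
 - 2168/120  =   - 271/15  =  - 18.07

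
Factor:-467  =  -467^1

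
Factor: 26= 2^1* 13^1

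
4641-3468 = 1173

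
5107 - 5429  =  -322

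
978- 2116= - 1138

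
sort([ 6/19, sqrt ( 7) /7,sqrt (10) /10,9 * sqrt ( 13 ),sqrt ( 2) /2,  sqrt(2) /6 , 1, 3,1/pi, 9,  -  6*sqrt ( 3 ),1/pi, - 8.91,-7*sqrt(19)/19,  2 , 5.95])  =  [-6*sqrt (3) , - 8.91,-7*sqrt( 19 )/19, sqrt( 2) /6,  6/19, sqrt(10 ) /10,1/pi, 1/pi, sqrt ( 7) /7,sqrt( 2)/2 , 1,2, 3,5.95,9,9 * sqrt(13 )]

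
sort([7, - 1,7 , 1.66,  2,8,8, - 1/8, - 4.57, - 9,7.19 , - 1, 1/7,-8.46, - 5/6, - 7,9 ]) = [- 9,-8.46,-7, - 4.57,-1,-1, - 5/6,- 1/8, 1/7, 1.66,2,7 , 7, 7.19, 8 , 8,9]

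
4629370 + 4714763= 9344133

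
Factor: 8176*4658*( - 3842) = -2^6*7^1*17^2*73^1 *113^1*137^1 = - 146317990336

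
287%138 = 11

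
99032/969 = 102+194/969 = 102.20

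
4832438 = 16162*299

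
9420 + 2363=11783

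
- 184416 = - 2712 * 68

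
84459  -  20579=63880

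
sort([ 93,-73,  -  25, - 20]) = [ - 73, - 25,  -  20,93]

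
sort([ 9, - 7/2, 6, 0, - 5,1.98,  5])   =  [ - 5, - 7/2, 0,1.98, 5, 6, 9 ]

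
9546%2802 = 1140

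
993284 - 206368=786916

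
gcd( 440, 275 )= 55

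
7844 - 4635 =3209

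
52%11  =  8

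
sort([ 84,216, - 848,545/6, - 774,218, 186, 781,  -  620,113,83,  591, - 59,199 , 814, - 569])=[  -  848, - 774, - 620, - 569,-59,83,84, 545/6, 113,186, 199, 216,218,  591,781, 814]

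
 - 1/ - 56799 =1/56799 = 0.00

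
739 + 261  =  1000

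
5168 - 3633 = 1535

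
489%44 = 5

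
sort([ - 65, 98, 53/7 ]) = [ - 65 , 53/7, 98]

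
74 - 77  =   - 3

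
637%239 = 159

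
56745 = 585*97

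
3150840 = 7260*434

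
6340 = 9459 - 3119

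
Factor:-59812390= -2^1*5^1*11^1 *347^1*1567^1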